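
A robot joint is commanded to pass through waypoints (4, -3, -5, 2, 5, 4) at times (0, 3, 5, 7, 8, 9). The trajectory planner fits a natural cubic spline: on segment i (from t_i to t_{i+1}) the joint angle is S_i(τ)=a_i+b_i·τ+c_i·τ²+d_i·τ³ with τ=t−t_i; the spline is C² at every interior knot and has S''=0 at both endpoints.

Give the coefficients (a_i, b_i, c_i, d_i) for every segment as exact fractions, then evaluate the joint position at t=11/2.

  seg 0: a=4 b=-11341/4764 c=0 d=25/4764
  seg 1: a=-3 b=-5333/2382 c=75/1588 d=1363/4764
  seg 2: a=-5 b=3295/2382 c=2801/1588 d=-3361/9528
  seg 3: a=2 b=5009/1191 c=-140/397 d=-1016/1191
  seg 4: a=5 b=1121/1191 c=-1156/397 d=1156/1191
S(11/2) = -99383/25408

Δ: Δ0=-7/3, Δ1=-1, Δ2=7/2, Δ3=3, Δ4=-1
row 1: diag=10, rhs=8; c'=1/5, d'=4/5
row 2: denom=8−2·1/5=38/5; d'=(27−2·4/5)/(38/5)=127/38
row 3: denom=6−2·5/19=104/19; d'=(-3−2·127/38)/(104/19)=-23/13
row 4: denom=4−1·19/104=397/104; d'=(-24−1·-23/13)/(397/104)=-2312/397
back: M4=-2312/397
back: M3=-23/13−19/104·-2312/397=-280/397
back: M2=127/38−5/19·-280/397=2801/794
back: M1=4/5−1/5·2801/794=75/794
M: M0=0, M1=75/794, M2=2801/794, M3=-280/397, M4=-2312/397, M5=0
seg 0: a=4, c=M0/2=0, d=(M1−M0)/(6·3)=25/4764, b=Δ0−h0·(2M0+M1)/6=-11341/4764
seg 1: a=-3, c=M1/2=75/1588, d=(M2−M1)/(6·2)=1363/4764, b=Δ1−h1·(2M1+M2)/6=-5333/2382
seg 2: a=-5, c=M2/2=2801/1588, d=(M3−M2)/(6·2)=-3361/9528, b=Δ2−h2·(2M2+M3)/6=3295/2382
seg 3: a=2, c=M3/2=-140/397, d=(M4−M3)/(6·1)=-1016/1191, b=Δ3−h3·(2M3+M4)/6=5009/1191
seg 4: a=5, c=M4/2=-1156/397, d=(M5−M4)/(6·1)=1156/1191, b=Δ4−h4·(2M4+M5)/6=1121/1191
t_q=11/2 → seg 2, τ=1/2; S=-5+3295/2382·τ+2801/1588·τ²+-3361/9528·τ³=-99383/25408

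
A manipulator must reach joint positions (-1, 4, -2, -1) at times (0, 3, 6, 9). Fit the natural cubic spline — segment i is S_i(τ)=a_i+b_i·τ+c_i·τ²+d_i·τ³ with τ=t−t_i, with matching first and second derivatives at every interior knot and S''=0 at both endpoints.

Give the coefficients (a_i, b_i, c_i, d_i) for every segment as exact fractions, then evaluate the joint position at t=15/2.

  seg 0: a=-1 b=14/5 c=0 d=-17/135
  seg 1: a=4 b=-3/5 c=-17/15 d=2/9
  seg 2: a=-2 b=-7/5 c=13/15 d=-13/135
S(15/2) = -99/40

Δ: Δ0=5/3, Δ1=-2, Δ2=1/3
row 1: diag=12, rhs=-22; c'=1/4, d'=-11/6
row 2: denom=12−3·1/4=45/4; d'=(14−3·-11/6)/(45/4)=26/15
back: M2=26/15
back: M1=-11/6−1/4·26/15=-34/15
M: M0=0, M1=-34/15, M2=26/15, M3=0
seg 0: a=-1, c=M0/2=0, d=(M1−M0)/(6·3)=-17/135, b=Δ0−h0·(2M0+M1)/6=14/5
seg 1: a=4, c=M1/2=-17/15, d=(M2−M1)/(6·3)=2/9, b=Δ1−h1·(2M1+M2)/6=-3/5
seg 2: a=-2, c=M2/2=13/15, d=(M3−M2)/(6·3)=-13/135, b=Δ2−h2·(2M2+M3)/6=-7/5
t_q=15/2 → seg 2, τ=3/2; S=-2+-7/5·τ+13/15·τ²+-13/135·τ³=-99/40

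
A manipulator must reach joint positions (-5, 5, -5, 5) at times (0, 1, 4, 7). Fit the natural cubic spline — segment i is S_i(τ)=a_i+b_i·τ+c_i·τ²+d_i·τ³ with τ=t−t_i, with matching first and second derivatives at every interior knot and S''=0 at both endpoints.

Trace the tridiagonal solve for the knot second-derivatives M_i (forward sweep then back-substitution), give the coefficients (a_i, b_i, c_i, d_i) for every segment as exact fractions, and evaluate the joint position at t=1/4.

  seg 0: a=-5 b=350/29 c=0 d=-60/29
  seg 1: a=5 b=170/29 c=-180/29 d=820/783
  seg 2: a=-5 b=-90/29 c=280/87 d=-280/783
S(1/4) = -935/464

Δ: Δ0=10, Δ1=-10/3, Δ2=10/3
row 1: diag=8, rhs=-80; c'=3/8, d'=-10
row 2: denom=12−3·3/8=87/8; d'=(40−3·-10)/(87/8)=560/87
back: M2=560/87
back: M1=-10−3/8·560/87=-360/29
M: M0=0, M1=-360/29, M2=560/87, M3=0
seg 0: a=-5, c=M0/2=0, d=(M1−M0)/(6·1)=-60/29, b=Δ0−h0·(2M0+M1)/6=350/29
seg 1: a=5, c=M1/2=-180/29, d=(M2−M1)/(6·3)=820/783, b=Δ1−h1·(2M1+M2)/6=170/29
seg 2: a=-5, c=M2/2=280/87, d=(M3−M2)/(6·3)=-280/783, b=Δ2−h2·(2M2+M3)/6=-90/29
t_q=1/4 → seg 0, τ=1/4; S=-5+350/29·τ+0·τ²+-60/29·τ³=-935/464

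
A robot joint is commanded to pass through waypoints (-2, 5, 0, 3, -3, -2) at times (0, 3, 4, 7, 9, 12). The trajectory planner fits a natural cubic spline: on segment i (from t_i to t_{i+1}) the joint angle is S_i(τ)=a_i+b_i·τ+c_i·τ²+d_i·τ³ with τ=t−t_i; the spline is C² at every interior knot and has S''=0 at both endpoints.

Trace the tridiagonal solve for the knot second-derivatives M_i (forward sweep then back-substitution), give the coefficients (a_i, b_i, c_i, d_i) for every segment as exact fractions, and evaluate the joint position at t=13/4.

  seg 0: a=-2 b=1229/222 c=0 d=-79/222
  seg 1: a=5 b=-452/111 c=-237/74 d=505/222
  seg 2: a=0 b=-811/222 c=134/37 d=-1379/1998
  seg 3: a=3 b=-62/111 c=-575/222 d=76/111
  seg 4: a=-3 b=-100/37 c=337/222 d=-337/1998
S(13/4) = 18079/4736

Δ: Δ0=7/3, Δ1=-5, Δ2=1, Δ3=-3, Δ4=1/3
row 1: diag=8, rhs=-44; c'=1/8, d'=-11/2
row 2: denom=8−1·1/8=63/8; d'=(36−1·-11/2)/(63/8)=332/63
row 3: denom=10−3·8/21=62/7; d'=(-24−3·332/63)/(62/7)=-418/93
row 4: denom=10−2·7/31=296/31; d'=(20−2·-418/93)/(296/31)=337/111
back: M4=337/111
back: M3=-418/93−7/31·337/111=-575/111
back: M2=332/63−8/21·-575/111=268/37
back: M1=-11/2−1/8·268/37=-237/37
M: M0=0, M1=-237/37, M2=268/37, M3=-575/111, M4=337/111, M5=0
seg 0: a=-2, c=M0/2=0, d=(M1−M0)/(6·3)=-79/222, b=Δ0−h0·(2M0+M1)/6=1229/222
seg 1: a=5, c=M1/2=-237/74, d=(M2−M1)/(6·1)=505/222, b=Δ1−h1·(2M1+M2)/6=-452/111
seg 2: a=0, c=M2/2=134/37, d=(M3−M2)/(6·3)=-1379/1998, b=Δ2−h2·(2M2+M3)/6=-811/222
seg 3: a=3, c=M3/2=-575/222, d=(M4−M3)/(6·2)=76/111, b=Δ3−h3·(2M3+M4)/6=-62/111
seg 4: a=-3, c=M4/2=337/222, d=(M5−M4)/(6·3)=-337/1998, b=Δ4−h4·(2M4+M5)/6=-100/37
t_q=13/4 → seg 1, τ=1/4; S=5+-452/111·τ+-237/74·τ²+505/222·τ³=18079/4736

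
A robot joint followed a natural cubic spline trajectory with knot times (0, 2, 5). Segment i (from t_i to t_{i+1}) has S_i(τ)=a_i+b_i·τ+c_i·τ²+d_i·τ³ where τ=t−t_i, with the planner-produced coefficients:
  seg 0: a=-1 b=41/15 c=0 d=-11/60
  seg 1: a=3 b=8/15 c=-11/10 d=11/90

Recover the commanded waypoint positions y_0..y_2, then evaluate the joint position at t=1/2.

y_0=-1 y_1=3 y_2=-2
S(1/2) = 11/32

y_0 = S_0(0) = a_0 = -1
y_1 = S_1(0) = a_1 = 3
y_2 = S_1(3) = -2
t_q=1/2 is in segment 0 (τ=1/2); S_0(τ)=11/32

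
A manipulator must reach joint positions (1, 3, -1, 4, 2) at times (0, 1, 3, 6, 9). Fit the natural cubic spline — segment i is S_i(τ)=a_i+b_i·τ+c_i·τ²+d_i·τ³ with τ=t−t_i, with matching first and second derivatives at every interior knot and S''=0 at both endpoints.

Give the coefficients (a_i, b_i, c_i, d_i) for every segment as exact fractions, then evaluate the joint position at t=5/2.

Δ: Δ0=2, Δ1=-2, Δ2=5/3, Δ3=-2/3
row 1: diag=6, rhs=-24; c'=1/3, d'=-4
row 2: denom=10−2·1/3=28/3; d'=(22−2·-4)/(28/3)=45/14
row 3: denom=12−3·9/28=309/28; d'=(-14−3·45/14)/(309/28)=-662/309
back: M3=-662/309
back: M2=45/14−9/28·-662/309=402/103
back: M1=-4−1/3·402/103=-546/103
M: M0=0, M1=-546/103, M2=402/103, M3=-662/309, M4=0
seg 0: a=1, c=M0/2=0, d=(M1−M0)/(6·1)=-91/103, b=Δ0−h0·(2M0+M1)/6=297/103
seg 1: a=3, c=M1/2=-273/103, d=(M2−M1)/(6·2)=79/103, b=Δ1−h1·(2M1+M2)/6=24/103
seg 2: a=-1, c=M2/2=201/103, d=(M3−M2)/(6·3)=-934/2781, b=Δ2−h2·(2M2+M3)/6=-120/103
seg 3: a=4, c=M3/2=-331/309, d=(M4−M3)/(6·3)=331/2781, b=Δ3−h3·(2M3+M4)/6=152/103
t_q=5/2 → seg 1, τ=3/2; S=3+24/103·τ+-273/103·τ²+79/103·τ³=-21/824

  seg 0: a=1 b=297/103 c=0 d=-91/103
  seg 1: a=3 b=24/103 c=-273/103 d=79/103
  seg 2: a=-1 b=-120/103 c=201/103 d=-934/2781
  seg 3: a=4 b=152/103 c=-331/309 d=331/2781
S(5/2) = -21/824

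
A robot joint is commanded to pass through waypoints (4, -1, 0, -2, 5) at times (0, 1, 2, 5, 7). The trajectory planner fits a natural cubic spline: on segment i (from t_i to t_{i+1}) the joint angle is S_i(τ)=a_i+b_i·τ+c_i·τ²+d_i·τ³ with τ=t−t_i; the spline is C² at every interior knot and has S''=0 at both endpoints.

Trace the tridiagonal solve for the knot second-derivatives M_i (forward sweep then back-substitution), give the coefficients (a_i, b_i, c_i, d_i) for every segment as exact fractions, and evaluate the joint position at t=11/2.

  seg 0: a=4 b=-10951/1644 c=0 d=2731/1644
  seg 1: a=-1 b=-1379/822 c=2731/548 d=-3791/1644
  seg 2: a=0 b=2255/1644 c=-265/137 d=2063/4932
  seg 3: a=-2 b=871/822 c=1003/548 d=-1003/3288
S(11/2) = -9213/8768

Δ: Δ0=-5, Δ1=1, Δ2=-2/3, Δ3=7/2
row 1: diag=4, rhs=36; c'=1/4, d'=9
row 2: denom=8−1·1/4=31/4; d'=(-10−1·9)/(31/4)=-76/31
row 3: denom=10−3·12/31=274/31; d'=(25−3·-76/31)/(274/31)=1003/274
back: M3=1003/274
back: M2=-76/31−12/31·1003/274=-530/137
back: M1=9−1/4·-530/137=2731/274
M: M0=0, M1=2731/274, M2=-530/137, M3=1003/274, M4=0
seg 0: a=4, c=M0/2=0, d=(M1−M0)/(6·1)=2731/1644, b=Δ0−h0·(2M0+M1)/6=-10951/1644
seg 1: a=-1, c=M1/2=2731/548, d=(M2−M1)/(6·1)=-3791/1644, b=Δ1−h1·(2M1+M2)/6=-1379/822
seg 2: a=0, c=M2/2=-265/137, d=(M3−M2)/(6·3)=2063/4932, b=Δ2−h2·(2M2+M3)/6=2255/1644
seg 3: a=-2, c=M3/2=1003/548, d=(M4−M3)/(6·2)=-1003/3288, b=Δ3−h3·(2M3+M4)/6=871/822
t_q=11/2 → seg 3, τ=1/2; S=-2+871/822·τ+1003/548·τ²+-1003/3288·τ³=-9213/8768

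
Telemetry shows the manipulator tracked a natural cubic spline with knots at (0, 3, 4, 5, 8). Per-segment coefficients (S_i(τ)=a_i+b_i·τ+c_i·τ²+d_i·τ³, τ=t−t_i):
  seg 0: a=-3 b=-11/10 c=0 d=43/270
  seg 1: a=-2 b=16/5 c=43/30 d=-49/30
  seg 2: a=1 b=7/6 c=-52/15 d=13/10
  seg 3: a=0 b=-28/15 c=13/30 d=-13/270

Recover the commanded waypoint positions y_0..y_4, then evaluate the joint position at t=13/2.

y_0=-3 y_1=-2 y_2=1 y_3=0 y_4=-3
S(13/2) = -159/80

y_0 = S_0(0) = a_0 = -3
y_1 = S_1(0) = a_1 = -2
y_2 = S_2(0) = a_2 = 1
y_3 = S_3(0) = a_3 = 0
y_4 = S_3(3) = -3
t_q=13/2 is in segment 3 (τ=3/2); S_3(τ)=-159/80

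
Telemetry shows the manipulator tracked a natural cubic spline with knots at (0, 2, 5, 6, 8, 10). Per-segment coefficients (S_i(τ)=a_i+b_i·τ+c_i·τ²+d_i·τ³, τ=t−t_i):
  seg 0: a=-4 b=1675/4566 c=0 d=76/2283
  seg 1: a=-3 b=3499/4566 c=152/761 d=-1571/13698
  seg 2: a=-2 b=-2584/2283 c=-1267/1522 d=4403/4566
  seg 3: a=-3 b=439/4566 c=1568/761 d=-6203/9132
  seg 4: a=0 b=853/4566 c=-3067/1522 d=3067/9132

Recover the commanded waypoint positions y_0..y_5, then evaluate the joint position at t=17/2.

y_0=-4 y_1=-3 y_2=-2 y_3=-3 y_4=0 y_5=-5
S(17/2) = -8971/24352

y_0 = S_0(0) = a_0 = -4
y_1 = S_1(0) = a_1 = -3
y_2 = S_2(0) = a_2 = -2
y_3 = S_3(0) = a_3 = -3
y_4 = S_4(0) = a_4 = 0
y_5 = S_4(2) = -5
t_q=17/2 is in segment 4 (τ=1/2); S_4(τ)=-8971/24352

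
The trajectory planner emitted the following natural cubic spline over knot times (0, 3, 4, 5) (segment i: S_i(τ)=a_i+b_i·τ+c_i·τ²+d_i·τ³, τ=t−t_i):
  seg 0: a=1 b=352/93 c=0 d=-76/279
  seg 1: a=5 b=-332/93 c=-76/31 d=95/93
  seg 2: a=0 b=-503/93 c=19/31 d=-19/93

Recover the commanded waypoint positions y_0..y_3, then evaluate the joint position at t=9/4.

y_0 = S_0(0) = a_0 = 1
y_1 = S_1(0) = a_1 = 5
y_2 = S_2(0) = a_2 = 0
y_3 = S_2(1) = -5
t_q=9/4 is in segment 0 (τ=9/4); S_0(τ)=3181/496

y_0=1 y_1=5 y_2=0 y_3=-5
S(9/4) = 3181/496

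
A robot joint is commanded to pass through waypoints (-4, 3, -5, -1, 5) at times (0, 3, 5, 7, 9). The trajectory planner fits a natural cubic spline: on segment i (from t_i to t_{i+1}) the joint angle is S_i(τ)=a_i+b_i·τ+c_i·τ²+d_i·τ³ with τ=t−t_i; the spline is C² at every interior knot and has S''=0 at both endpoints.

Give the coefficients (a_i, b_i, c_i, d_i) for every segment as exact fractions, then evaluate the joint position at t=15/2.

  seg 0: a=-4 b=1028/213 c=0 d=-59/213
  seg 1: a=3 b=-565/213 c=-177/71 d=775/852
  seg 2: a=-5 b=-364/213 c=421/142 d=-473/852
  seg 3: a=-1 b=743/213 c=-26/71 d=13/213
S(15/2) = 375/568

Δ: Δ0=7/3, Δ1=-4, Δ2=2, Δ3=3
row 1: diag=10, rhs=-38; c'=1/5, d'=-19/5
row 2: denom=8−2·1/5=38/5; d'=(36−2·-19/5)/(38/5)=109/19
row 3: denom=8−2·5/19=142/19; d'=(6−2·109/19)/(142/19)=-52/71
back: M3=-52/71
back: M2=109/19−5/19·-52/71=421/71
back: M1=-19/5−1/5·421/71=-354/71
M: M0=0, M1=-354/71, M2=421/71, M3=-52/71, M4=0
seg 0: a=-4, c=M0/2=0, d=(M1−M0)/(6·3)=-59/213, b=Δ0−h0·(2M0+M1)/6=1028/213
seg 1: a=3, c=M1/2=-177/71, d=(M2−M1)/(6·2)=775/852, b=Δ1−h1·(2M1+M2)/6=-565/213
seg 2: a=-5, c=M2/2=421/142, d=(M3−M2)/(6·2)=-473/852, b=Δ2−h2·(2M2+M3)/6=-364/213
seg 3: a=-1, c=M3/2=-26/71, d=(M4−M3)/(6·2)=13/213, b=Δ3−h3·(2M3+M4)/6=743/213
t_q=15/2 → seg 3, τ=1/2; S=-1+743/213·τ+-26/71·τ²+13/213·τ³=375/568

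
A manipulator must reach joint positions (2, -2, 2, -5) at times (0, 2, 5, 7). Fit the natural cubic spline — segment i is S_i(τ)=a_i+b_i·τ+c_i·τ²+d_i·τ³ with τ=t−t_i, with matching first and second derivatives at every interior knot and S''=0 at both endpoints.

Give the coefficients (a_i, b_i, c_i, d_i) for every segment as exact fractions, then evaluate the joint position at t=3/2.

  seg 0: a=2 b=-119/39 c=0 d=41/156
  seg 1: a=-2 b=4/39 c=41/26 d=-7/18
  seg 2: a=2 b=-73/78 c=-25/13 d=25/78
S(3/2) = -703/416

Δ: Δ0=-2, Δ1=4/3, Δ2=-7/2
row 1: diag=10, rhs=20; c'=3/10, d'=2
row 2: denom=10−3·3/10=91/10; d'=(-29−3·2)/(91/10)=-50/13
back: M2=-50/13
back: M1=2−3/10·-50/13=41/13
M: M0=0, M1=41/13, M2=-50/13, M3=0
seg 0: a=2, c=M0/2=0, d=(M1−M0)/(6·2)=41/156, b=Δ0−h0·(2M0+M1)/6=-119/39
seg 1: a=-2, c=M1/2=41/26, d=(M2−M1)/(6·3)=-7/18, b=Δ1−h1·(2M1+M2)/6=4/39
seg 2: a=2, c=M2/2=-25/13, d=(M3−M2)/(6·2)=25/78, b=Δ2−h2·(2M2+M3)/6=-73/78
t_q=3/2 → seg 0, τ=3/2; S=2+-119/39·τ+0·τ²+41/156·τ³=-703/416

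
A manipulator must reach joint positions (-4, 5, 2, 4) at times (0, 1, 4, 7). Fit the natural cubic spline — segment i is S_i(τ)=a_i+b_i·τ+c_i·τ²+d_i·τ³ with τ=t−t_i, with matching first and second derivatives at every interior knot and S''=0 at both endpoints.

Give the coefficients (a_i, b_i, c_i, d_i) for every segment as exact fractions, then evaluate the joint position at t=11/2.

  seg 0: a=-4 b=908/87 c=0 d=-125/87
  seg 1: a=5 b=533/87 c=-125/29 d=505/783
  seg 2: a=2 b=-202/87 c=130/87 d=-130/783
S(11/2) = 153/116

Δ: Δ0=9, Δ1=-1, Δ2=2/3
row 1: diag=8, rhs=-60; c'=3/8, d'=-15/2
row 2: denom=12−3·3/8=87/8; d'=(10−3·-15/2)/(87/8)=260/87
back: M2=260/87
back: M1=-15/2−3/8·260/87=-250/29
M: M0=0, M1=-250/29, M2=260/87, M3=0
seg 0: a=-4, c=M0/2=0, d=(M1−M0)/(6·1)=-125/87, b=Δ0−h0·(2M0+M1)/6=908/87
seg 1: a=5, c=M1/2=-125/29, d=(M2−M1)/(6·3)=505/783, b=Δ1−h1·(2M1+M2)/6=533/87
seg 2: a=2, c=M2/2=130/87, d=(M3−M2)/(6·3)=-130/783, b=Δ2−h2·(2M2+M3)/6=-202/87
t_q=11/2 → seg 2, τ=3/2; S=2+-202/87·τ+130/87·τ²+-130/783·τ³=153/116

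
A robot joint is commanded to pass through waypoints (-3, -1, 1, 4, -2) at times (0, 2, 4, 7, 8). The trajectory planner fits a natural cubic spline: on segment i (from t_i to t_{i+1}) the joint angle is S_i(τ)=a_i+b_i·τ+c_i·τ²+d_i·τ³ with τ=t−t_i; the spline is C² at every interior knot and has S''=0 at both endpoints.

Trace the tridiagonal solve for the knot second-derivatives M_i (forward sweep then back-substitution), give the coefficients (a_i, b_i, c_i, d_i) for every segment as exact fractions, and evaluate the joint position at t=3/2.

  seg 0: a=-3 b=155/134 c=0 d=-21/536
  seg 1: a=-1 b=46/67 c=-63/268 d=105/536
  seg 2: a=1 b=281/134 c=63/67 d=-175/402
  seg 3: a=4 b=-269/67 c=-399/134 d=133/134
S(3/2) = -5991/4288

Δ: Δ0=1, Δ1=1, Δ2=1, Δ3=-6
row 1: diag=8, rhs=0; c'=1/4, d'=0
row 2: denom=10−2·1/4=19/2; d'=(0−2·0)/(19/2)=0
row 3: denom=8−3·6/19=134/19; d'=(-42−3·0)/(134/19)=-399/67
back: M3=-399/67
back: M2=0−6/19·-399/67=126/67
back: M1=0−1/4·126/67=-63/134
M: M0=0, M1=-63/134, M2=126/67, M3=-399/67, M4=0
seg 0: a=-3, c=M0/2=0, d=(M1−M0)/(6·2)=-21/536, b=Δ0−h0·(2M0+M1)/6=155/134
seg 1: a=-1, c=M1/2=-63/268, d=(M2−M1)/(6·2)=105/536, b=Δ1−h1·(2M1+M2)/6=46/67
seg 2: a=1, c=M2/2=63/67, d=(M3−M2)/(6·3)=-175/402, b=Δ2−h2·(2M2+M3)/6=281/134
seg 3: a=4, c=M3/2=-399/134, d=(M4−M3)/(6·1)=133/134, b=Δ3−h3·(2M3+M4)/6=-269/67
t_q=3/2 → seg 0, τ=3/2; S=-3+155/134·τ+0·τ²+-21/536·τ³=-5991/4288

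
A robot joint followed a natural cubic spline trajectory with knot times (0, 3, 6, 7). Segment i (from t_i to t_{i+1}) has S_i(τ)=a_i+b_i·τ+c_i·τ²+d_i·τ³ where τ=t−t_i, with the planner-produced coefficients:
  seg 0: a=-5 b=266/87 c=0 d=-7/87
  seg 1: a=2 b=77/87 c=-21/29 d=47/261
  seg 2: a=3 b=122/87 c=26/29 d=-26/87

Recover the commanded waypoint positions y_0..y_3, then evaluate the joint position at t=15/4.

y_0=-5 y_1=2 y_2=3 y_3=5
S(15/4) = 4329/1856

y_0 = S_0(0) = a_0 = -5
y_1 = S_1(0) = a_1 = 2
y_2 = S_2(0) = a_2 = 3
y_3 = S_2(1) = 5
t_q=15/4 is in segment 1 (τ=3/4); S_1(τ)=4329/1856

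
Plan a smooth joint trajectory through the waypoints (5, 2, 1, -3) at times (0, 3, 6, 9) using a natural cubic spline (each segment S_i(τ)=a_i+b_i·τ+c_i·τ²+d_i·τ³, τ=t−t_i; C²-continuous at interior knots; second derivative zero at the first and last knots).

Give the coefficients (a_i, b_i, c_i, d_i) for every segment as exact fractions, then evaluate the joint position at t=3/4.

Δ: Δ0=-1, Δ1=-1/3, Δ2=-4/3
row 1: diag=12, rhs=4; c'=1/4, d'=1/3
row 2: denom=12−3·1/4=45/4; d'=(-6−3·1/3)/(45/4)=-28/45
back: M2=-28/45
back: M1=1/3−1/4·-28/45=22/45
M: M0=0, M1=22/45, M2=-28/45, M3=0
seg 0: a=5, c=M0/2=0, d=(M1−M0)/(6·3)=11/405, b=Δ0−h0·(2M0+M1)/6=-56/45
seg 1: a=2, c=M1/2=11/45, d=(M2−M1)/(6·3)=-5/81, b=Δ1−h1·(2M1+M2)/6=-23/45
seg 2: a=1, c=M2/2=-14/45, d=(M3−M2)/(6·3)=14/405, b=Δ2−h2·(2M2+M3)/6=-32/45
t_q=3/4 → seg 0, τ=3/4; S=5+-56/45·τ+0·τ²+11/405·τ³=261/64

  seg 0: a=5 b=-56/45 c=0 d=11/405
  seg 1: a=2 b=-23/45 c=11/45 d=-5/81
  seg 2: a=1 b=-32/45 c=-14/45 d=14/405
S(3/4) = 261/64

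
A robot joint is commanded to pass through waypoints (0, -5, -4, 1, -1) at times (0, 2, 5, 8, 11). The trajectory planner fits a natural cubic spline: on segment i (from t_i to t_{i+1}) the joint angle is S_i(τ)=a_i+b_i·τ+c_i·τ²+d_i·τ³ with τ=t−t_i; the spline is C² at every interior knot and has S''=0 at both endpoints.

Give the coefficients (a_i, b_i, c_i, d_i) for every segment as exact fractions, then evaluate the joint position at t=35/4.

  seg 0: a=0 b=-622/207 c=0 d=209/1656
  seg 1: a=-5 b=-617/414 c=209/276 d=-371/7452
  seg 2: a=-4 b=1415/828 c=64/207 d=-803/7452
  seg 3: a=1 b=271/414 c=-547/828 d=547/7452
S(35/4) = 6773/5888

Δ: Δ0=-5/2, Δ1=1/3, Δ2=5/3, Δ3=-2/3
row 1: diag=10, rhs=17; c'=3/10, d'=17/10
row 2: denom=12−3·3/10=111/10; d'=(8−3·17/10)/(111/10)=29/111
row 3: denom=12−3·10/37=414/37; d'=(-14−3·29/111)/(414/37)=-547/414
back: M3=-547/414
back: M2=29/111−10/37·-547/414=128/207
back: M1=17/10−3/10·128/207=209/138
M: M0=0, M1=209/138, M2=128/207, M3=-547/414, M4=0
seg 0: a=0, c=M0/2=0, d=(M1−M0)/(6·2)=209/1656, b=Δ0−h0·(2M0+M1)/6=-622/207
seg 1: a=-5, c=M1/2=209/276, d=(M2−M1)/(6·3)=-371/7452, b=Δ1−h1·(2M1+M2)/6=-617/414
seg 2: a=-4, c=M2/2=64/207, d=(M3−M2)/(6·3)=-803/7452, b=Δ2−h2·(2M2+M3)/6=1415/828
seg 3: a=1, c=M3/2=-547/828, d=(M4−M3)/(6·3)=547/7452, b=Δ3−h3·(2M3+M4)/6=271/414
t_q=35/4 → seg 3, τ=3/4; S=1+271/414·τ+-547/828·τ²+547/7452·τ³=6773/5888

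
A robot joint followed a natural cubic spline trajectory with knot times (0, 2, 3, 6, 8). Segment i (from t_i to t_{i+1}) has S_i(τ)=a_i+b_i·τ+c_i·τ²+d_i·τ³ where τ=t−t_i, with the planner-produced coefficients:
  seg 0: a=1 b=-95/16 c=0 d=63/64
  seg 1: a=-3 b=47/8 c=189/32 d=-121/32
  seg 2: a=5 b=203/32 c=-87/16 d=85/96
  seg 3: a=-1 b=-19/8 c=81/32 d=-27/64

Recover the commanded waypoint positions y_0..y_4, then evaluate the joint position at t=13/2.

y_0 = S_0(0) = a_0 = 1
y_1 = S_1(0) = a_1 = -3
y_2 = S_2(0) = a_2 = 5
y_3 = S_3(0) = a_3 = -1
y_4 = S_3(2) = 1
t_q=13/2 is in segment 3 (τ=1/2); S_3(τ)=-823/512

y_0=1 y_1=-3 y_2=5 y_3=-1 y_4=1
S(13/2) = -823/512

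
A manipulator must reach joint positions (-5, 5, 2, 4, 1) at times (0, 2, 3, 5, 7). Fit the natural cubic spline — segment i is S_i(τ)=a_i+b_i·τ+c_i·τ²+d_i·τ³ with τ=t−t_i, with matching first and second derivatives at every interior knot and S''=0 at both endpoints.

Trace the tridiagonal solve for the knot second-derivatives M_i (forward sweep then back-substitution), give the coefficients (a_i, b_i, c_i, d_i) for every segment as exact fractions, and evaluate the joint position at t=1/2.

  seg 0: a=-5 b=1029/128 c=0 d=-389/512
  seg 1: a=5 b=-69/64 c=-1167/256 d=675/256
  seg 2: a=2 b=-585/256 c=429/128 d=-875/1024
  seg 3: a=4 b=111/128 c=-909/512 d=303/1024
S(1/2) = -4405/4096

Δ: Δ0=5, Δ1=-3, Δ2=1, Δ3=-3/2
row 1: diag=6, rhs=-48; c'=1/6, d'=-8
row 2: denom=6−1·1/6=35/6; d'=(24−1·-8)/(35/6)=192/35
row 3: denom=8−2·12/35=256/35; d'=(-15−2·192/35)/(256/35)=-909/256
back: M3=-909/256
back: M2=192/35−12/35·-909/256=429/64
back: M1=-8−1/6·429/64=-1167/128
M: M0=0, M1=-1167/128, M2=429/64, M3=-909/256, M4=0
seg 0: a=-5, c=M0/2=0, d=(M1−M0)/(6·2)=-389/512, b=Δ0−h0·(2M0+M1)/6=1029/128
seg 1: a=5, c=M1/2=-1167/256, d=(M2−M1)/(6·1)=675/256, b=Δ1−h1·(2M1+M2)/6=-69/64
seg 2: a=2, c=M2/2=429/128, d=(M3−M2)/(6·2)=-875/1024, b=Δ2−h2·(2M2+M3)/6=-585/256
seg 3: a=4, c=M3/2=-909/512, d=(M4−M3)/(6·2)=303/1024, b=Δ3−h3·(2M3+M4)/6=111/128
t_q=1/2 → seg 0, τ=1/2; S=-5+1029/128·τ+0·τ²+-389/512·τ³=-4405/4096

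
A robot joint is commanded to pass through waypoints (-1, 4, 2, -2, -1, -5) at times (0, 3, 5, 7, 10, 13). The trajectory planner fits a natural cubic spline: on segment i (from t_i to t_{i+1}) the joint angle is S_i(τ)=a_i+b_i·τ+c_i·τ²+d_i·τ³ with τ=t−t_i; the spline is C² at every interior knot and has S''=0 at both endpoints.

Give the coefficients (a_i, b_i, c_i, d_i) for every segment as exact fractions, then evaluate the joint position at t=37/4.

Δ: Δ0=5/3, Δ1=-1, Δ2=-2, Δ3=1/3, Δ4=-4/3
row 1: diag=10, rhs=-16; c'=1/5, d'=-8/5
row 2: denom=8−2·1/5=38/5; d'=(-6−2·-8/5)/(38/5)=-7/19
row 3: denom=10−2·5/19=180/19; d'=(14−2·-7/19)/(180/19)=14/9
row 4: denom=12−3·19/60=221/20; d'=(-10−3·14/9)/(221/20)=-880/663
back: M4=-880/663
back: M3=14/9−19/60·-880/663=1310/663
back: M2=-7/19−5/19·1310/663=-589/663
back: M1=-8/5−1/5·-589/663=-943/663
M: M0=0, M1=-943/663, M2=-589/663, M3=1310/663, M4=-880/663, M5=0
seg 0: a=-1, c=M0/2=0, d=(M1−M0)/(6·3)=-943/11934, b=Δ0−h0·(2M0+M1)/6=1051/442
seg 1: a=4, c=M1/2=-943/1326, d=(M2−M1)/(6·2)=59/1326, b=Δ1−h1·(2M1+M2)/6=54/221
seg 2: a=2, c=M2/2=-589/1326, d=(M3−M2)/(6·2)=211/884, b=Δ2−h2·(2M2+M3)/6=-1370/663
seg 3: a=-2, c=M3/2=655/663, d=(M4−M3)/(6·3)=-365/1989, b=Δ3−h3·(2M3+M4)/6=-649/663
seg 4: a=-1, c=M4/2=-440/663, d=(M5−M4)/(6·3)=440/5967, b=Δ4−h4·(2M4+M5)/6=-4/663
t_q=37/4 → seg 3, τ=9/4; S=-2+-649/663·τ+655/663·τ²+-365/1989·τ³=-1405/1088

  seg 0: a=-1 b=1051/442 c=0 d=-943/11934
  seg 1: a=4 b=54/221 c=-943/1326 d=59/1326
  seg 2: a=2 b=-1370/663 c=-589/1326 d=211/884
  seg 3: a=-2 b=-649/663 c=655/663 d=-365/1989
  seg 4: a=-1 b=-4/663 c=-440/663 d=440/5967
S(37/4) = -1405/1088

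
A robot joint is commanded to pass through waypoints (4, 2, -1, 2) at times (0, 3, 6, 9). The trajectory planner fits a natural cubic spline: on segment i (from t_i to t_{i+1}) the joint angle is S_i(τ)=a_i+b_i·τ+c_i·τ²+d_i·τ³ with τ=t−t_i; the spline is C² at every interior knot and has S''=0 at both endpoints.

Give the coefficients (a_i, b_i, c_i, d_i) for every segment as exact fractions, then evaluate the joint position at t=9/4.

Δ: Δ0=-2/3, Δ1=-1, Δ2=1
row 1: diag=12, rhs=-2; c'=1/4, d'=-1/6
row 2: denom=12−3·1/4=45/4; d'=(12−3·-1/6)/(45/4)=10/9
back: M2=10/9
back: M1=-1/6−1/4·10/9=-4/9
M: M0=0, M1=-4/9, M2=10/9, M3=0
seg 0: a=4, c=M0/2=0, d=(M1−M0)/(6·3)=-2/81, b=Δ0−h0·(2M0+M1)/6=-4/9
seg 1: a=2, c=M1/2=-2/9, d=(M2−M1)/(6·3)=7/81, b=Δ1−h1·(2M1+M2)/6=-10/9
seg 2: a=-1, c=M2/2=5/9, d=(M3−M2)/(6·3)=-5/81, b=Δ2−h2·(2M2+M3)/6=-1/9
t_q=9/4 → seg 0, τ=9/4; S=4+-4/9·τ+0·τ²+-2/81·τ³=87/32

  seg 0: a=4 b=-4/9 c=0 d=-2/81
  seg 1: a=2 b=-10/9 c=-2/9 d=7/81
  seg 2: a=-1 b=-1/9 c=5/9 d=-5/81
S(9/4) = 87/32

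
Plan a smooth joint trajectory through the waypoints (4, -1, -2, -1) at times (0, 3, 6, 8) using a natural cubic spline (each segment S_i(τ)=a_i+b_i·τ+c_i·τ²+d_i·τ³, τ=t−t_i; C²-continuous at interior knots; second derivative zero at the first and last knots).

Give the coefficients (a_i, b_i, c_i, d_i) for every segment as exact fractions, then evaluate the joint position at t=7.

Δ: Δ0=-5/3, Δ1=-1/3, Δ2=1/2
row 1: diag=12, rhs=8; c'=1/4, d'=2/3
row 2: denom=10−3·1/4=37/4; d'=(5−3·2/3)/(37/4)=12/37
back: M2=12/37
back: M1=2/3−1/4·12/37=65/111
M: M0=0, M1=65/111, M2=12/37, M3=0
seg 0: a=4, c=M0/2=0, d=(M1−M0)/(6·3)=65/1998, b=Δ0−h0·(2M0+M1)/6=-145/74
seg 1: a=-1, c=M1/2=65/222, d=(M2−M1)/(6·3)=-29/1998, b=Δ1−h1·(2M1+M2)/6=-40/37
seg 2: a=-2, c=M2/2=6/37, d=(M3−M2)/(6·2)=-1/37, b=Δ2−h2·(2M2+M3)/6=21/74
t_q=7 → seg 2, τ=1; S=-2+21/74·τ+6/37·τ²+-1/37·τ³=-117/74

  seg 0: a=4 b=-145/74 c=0 d=65/1998
  seg 1: a=-1 b=-40/37 c=65/222 d=-29/1998
  seg 2: a=-2 b=21/74 c=6/37 d=-1/37
S(7) = -117/74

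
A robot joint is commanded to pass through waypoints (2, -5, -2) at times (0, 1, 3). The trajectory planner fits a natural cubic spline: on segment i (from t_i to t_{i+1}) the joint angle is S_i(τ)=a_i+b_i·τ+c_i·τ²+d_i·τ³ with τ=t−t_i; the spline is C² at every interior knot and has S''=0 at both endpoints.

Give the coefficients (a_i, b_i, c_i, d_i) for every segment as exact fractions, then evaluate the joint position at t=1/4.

  seg 0: a=2 b=-101/12 c=0 d=17/12
  seg 1: a=-5 b=-25/6 c=17/4 d=-17/24
S(1/4) = -21/256

Δ: Δ0=-7, Δ1=3/2
row 1: diag=6, rhs=51; c'=1/3, d'=17/2
back: M1=17/2
M: M0=0, M1=17/2, M2=0
seg 0: a=2, c=M0/2=0, d=(M1−M0)/(6·1)=17/12, b=Δ0−h0·(2M0+M1)/6=-101/12
seg 1: a=-5, c=M1/2=17/4, d=(M2−M1)/(6·2)=-17/24, b=Δ1−h1·(2M1+M2)/6=-25/6
t_q=1/4 → seg 0, τ=1/4; S=2+-101/12·τ+0·τ²+17/12·τ³=-21/256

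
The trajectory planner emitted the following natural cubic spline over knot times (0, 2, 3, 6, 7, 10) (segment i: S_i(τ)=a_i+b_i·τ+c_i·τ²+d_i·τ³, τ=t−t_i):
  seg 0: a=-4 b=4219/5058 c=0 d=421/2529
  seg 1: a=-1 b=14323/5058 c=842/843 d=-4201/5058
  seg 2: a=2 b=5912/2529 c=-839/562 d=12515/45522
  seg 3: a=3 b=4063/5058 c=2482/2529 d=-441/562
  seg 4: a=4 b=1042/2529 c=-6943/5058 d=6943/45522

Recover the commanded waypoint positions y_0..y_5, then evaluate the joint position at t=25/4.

y_0 = S_0(0) = a_0 = -4
y_1 = S_1(0) = a_1 = -1
y_2 = S_2(0) = a_2 = 2
y_3 = S_3(0) = a_3 = 3
y_4 = S_4(0) = a_4 = 4
y_5 = S_4(3) = -3
t_q=25/4 is in segment 3 (τ=1/4); S_3(τ)=350677/107904

y_0=-4 y_1=-1 y_2=2 y_3=3 y_4=4 y_5=-3
S(25/4) = 350677/107904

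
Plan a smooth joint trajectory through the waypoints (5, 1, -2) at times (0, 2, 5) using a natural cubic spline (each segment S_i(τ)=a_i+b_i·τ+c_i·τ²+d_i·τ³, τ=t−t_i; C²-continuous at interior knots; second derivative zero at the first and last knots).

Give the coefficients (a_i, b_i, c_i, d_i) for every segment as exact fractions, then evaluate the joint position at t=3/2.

  seg 0: a=5 b=-11/5 c=0 d=1/20
  seg 1: a=1 b=-8/5 c=3/10 d=-1/30
S(3/2) = 299/160

Δ: Δ0=-2, Δ1=-1
row 1: diag=10, rhs=6; c'=3/10, d'=3/5
back: M1=3/5
M: M0=0, M1=3/5, M2=0
seg 0: a=5, c=M0/2=0, d=(M1−M0)/(6·2)=1/20, b=Δ0−h0·(2M0+M1)/6=-11/5
seg 1: a=1, c=M1/2=3/10, d=(M2−M1)/(6·3)=-1/30, b=Δ1−h1·(2M1+M2)/6=-8/5
t_q=3/2 → seg 0, τ=3/2; S=5+-11/5·τ+0·τ²+1/20·τ³=299/160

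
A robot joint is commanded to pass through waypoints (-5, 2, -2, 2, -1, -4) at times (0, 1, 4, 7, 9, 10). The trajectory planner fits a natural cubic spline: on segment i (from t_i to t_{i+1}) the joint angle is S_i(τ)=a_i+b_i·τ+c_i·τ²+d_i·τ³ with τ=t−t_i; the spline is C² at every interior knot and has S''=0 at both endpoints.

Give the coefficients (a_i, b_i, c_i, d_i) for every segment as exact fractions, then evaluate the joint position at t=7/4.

  seg 0: a=-5 b=3067/370 c=0 d=-477/370
  seg 1: a=2 b=818/185 c=-1431/370 d=6491/9990
  seg 2: a=-2 b=-459/370 c=1099/555 d=-101/270
  seg 3: a=2 b=20/37 c=-513/370 d=271/1480
  seg 4: a=-1 b=-1039/370 c=-213/740 d=71/740
S(7/4) = 80863/23680

Δ: Δ0=7, Δ1=-4/3, Δ2=4/3, Δ3=-3/2, Δ4=-3
row 1: diag=8, rhs=-50; c'=3/8, d'=-25/4
row 2: denom=12−3·3/8=87/8; d'=(16−3·-25/4)/(87/8)=278/87
row 3: denom=10−3·8/29=266/29; d'=(-17−3·278/87)/(266/29)=-771/266
row 4: denom=6−2·29/133=740/133; d'=(-9−2·-771/266)/(740/133)=-213/370
back: M4=-213/370
back: M3=-771/266−29/133·-213/370=-513/185
back: M2=278/87−8/29·-513/185=2198/555
back: M1=-25/4−3/8·2198/555=-1431/185
M: M0=0, M1=-1431/185, M2=2198/555, M3=-513/185, M4=-213/370, M5=0
seg 0: a=-5, c=M0/2=0, d=(M1−M0)/(6·1)=-477/370, b=Δ0−h0·(2M0+M1)/6=3067/370
seg 1: a=2, c=M1/2=-1431/370, d=(M2−M1)/(6·3)=6491/9990, b=Δ1−h1·(2M1+M2)/6=818/185
seg 2: a=-2, c=M2/2=1099/555, d=(M3−M2)/(6·3)=-101/270, b=Δ2−h2·(2M2+M3)/6=-459/370
seg 3: a=2, c=M3/2=-513/370, d=(M4−M3)/(6·2)=271/1480, b=Δ3−h3·(2M3+M4)/6=20/37
seg 4: a=-1, c=M4/2=-213/740, d=(M5−M4)/(6·1)=71/740, b=Δ4−h4·(2M4+M5)/6=-1039/370
t_q=7/4 → seg 1, τ=3/4; S=2+818/185·τ+-1431/370·τ²+6491/9990·τ³=80863/23680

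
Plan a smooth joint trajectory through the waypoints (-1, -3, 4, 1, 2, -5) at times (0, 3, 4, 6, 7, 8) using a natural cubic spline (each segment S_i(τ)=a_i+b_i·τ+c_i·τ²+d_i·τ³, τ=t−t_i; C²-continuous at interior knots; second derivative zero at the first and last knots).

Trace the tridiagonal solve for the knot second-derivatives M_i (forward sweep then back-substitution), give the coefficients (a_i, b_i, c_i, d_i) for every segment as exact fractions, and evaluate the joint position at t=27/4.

Δ: Δ0=-2/3, Δ1=7, Δ2=-3/2, Δ3=1, Δ4=-7
row 1: diag=8, rhs=46; c'=1/8, d'=23/4
row 2: denom=6−1·1/8=47/8; d'=(-51−1·23/4)/(47/8)=-454/47
row 3: denom=6−2·16/47=250/47; d'=(15−2·-454/47)/(250/47)=1613/250
row 4: denom=4−1·47/250=953/250; d'=(-48−1·1613/250)/(953/250)=-13613/953
back: M4=-13613/953
back: M3=1613/250−47/250·-13613/953=8708/953
back: M2=-454/47−16/47·8708/953=-12170/953
back: M1=23/4−1/8·-12170/953=7001/953
M: M0=0, M1=7001/953, M2=-12170/953, M3=8708/953, M4=-13613/953, M5=0
seg 0: a=-1, c=M0/2=0, d=(M1−M0)/(6·3)=7001/17154, b=Δ0−h0·(2M0+M1)/6=-24815/5718
seg 1: a=-3, c=M1/2=7001/1906, d=(M2−M1)/(6·1)=-19171/5718, b=Δ1−h1·(2M1+M2)/6=19097/2859
seg 2: a=4, c=M2/2=-6085/953, d=(M3−M2)/(6·2)=10439/5718, b=Δ2−h2·(2M2+M3)/6=22687/5718
seg 3: a=1, c=M3/2=4354/953, d=(M4−M3)/(6·1)=-22321/5718, b=Δ3−h3·(2M3+M4)/6=1915/5718
seg 4: a=2, c=M4/2=-13613/1906, d=(M5−M4)/(6·1)=13613/5718, b=Δ4−h4·(2M4+M5)/6=-6400/2859
t_q=27/4 → seg 3, τ=3/4; S=1+1915/5718·τ+4354/953·τ²+-22321/5718·τ³=265223/121984

  seg 0: a=-1 b=-24815/5718 c=0 d=7001/17154
  seg 1: a=-3 b=19097/2859 c=7001/1906 d=-19171/5718
  seg 2: a=4 b=22687/5718 c=-6085/953 d=10439/5718
  seg 3: a=1 b=1915/5718 c=4354/953 d=-22321/5718
  seg 4: a=2 b=-6400/2859 c=-13613/1906 d=13613/5718
S(27/4) = 265223/121984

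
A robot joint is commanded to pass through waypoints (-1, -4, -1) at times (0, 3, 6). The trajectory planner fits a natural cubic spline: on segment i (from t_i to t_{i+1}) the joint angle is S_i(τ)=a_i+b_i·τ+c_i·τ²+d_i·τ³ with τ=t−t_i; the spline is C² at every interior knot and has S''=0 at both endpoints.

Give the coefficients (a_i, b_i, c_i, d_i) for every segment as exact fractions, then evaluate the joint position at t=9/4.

Δ: Δ0=-1, Δ1=1
row 1: diag=12, rhs=12; c'=1/4, d'=1
back: M1=1
M: M0=0, M1=1, M2=0
seg 0: a=-1, c=M0/2=0, d=(M1−M0)/(6·3)=1/18, b=Δ0−h0·(2M0+M1)/6=-3/2
seg 1: a=-4, c=M1/2=1/2, d=(M2−M1)/(6·3)=-1/18, b=Δ1−h1·(2M1+M2)/6=0
t_q=9/4 → seg 0, τ=9/4; S=-1+-3/2·τ+0·τ²+1/18·τ³=-479/128

  seg 0: a=-1 b=-3/2 c=0 d=1/18
  seg 1: a=-4 b=0 c=1/2 d=-1/18
S(9/4) = -479/128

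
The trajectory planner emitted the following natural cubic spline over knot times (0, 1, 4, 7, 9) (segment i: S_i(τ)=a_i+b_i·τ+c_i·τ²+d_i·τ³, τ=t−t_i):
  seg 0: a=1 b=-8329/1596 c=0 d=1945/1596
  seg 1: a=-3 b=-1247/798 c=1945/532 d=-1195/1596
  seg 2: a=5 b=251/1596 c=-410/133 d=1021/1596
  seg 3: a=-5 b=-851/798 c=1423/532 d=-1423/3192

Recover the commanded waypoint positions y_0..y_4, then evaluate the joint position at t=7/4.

y_0 = S_0(0) = a_0 = 1
y_1 = S_1(0) = a_1 = -3
y_2 = S_2(0) = a_2 = 5
y_3 = S_3(0) = a_3 = -5
y_4 = S_3(2) = 0
t_q=7/4 is in segment 1 (τ=3/4); S_1(τ)=-4357/1792

y_0=1 y_1=-3 y_2=5 y_3=-5 y_4=0
S(7/4) = -4357/1792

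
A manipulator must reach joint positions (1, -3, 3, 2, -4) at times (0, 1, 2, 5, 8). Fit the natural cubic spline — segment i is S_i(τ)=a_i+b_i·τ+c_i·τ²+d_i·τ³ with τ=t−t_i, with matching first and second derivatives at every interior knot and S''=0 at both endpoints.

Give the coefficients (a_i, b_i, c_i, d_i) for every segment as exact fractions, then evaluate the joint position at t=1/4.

  seg 0: a=1 b=-2285/336 c=0 d=941/336
  seg 1: a=-3 b=269/168 c=941/112 d=-1345/336
  seg 2: a=3 b=307/48 c=-101/28 d=1375/3024
  seg 3: a=2 b=-499/168 c=163/336 d=-163/3024
S(1/4) = -4705/7168

Δ: Δ0=-4, Δ1=6, Δ2=-1/3, Δ3=-2
row 1: diag=4, rhs=60; c'=1/4, d'=15
row 2: denom=8−1·1/4=31/4; d'=(-38−1·15)/(31/4)=-212/31
row 3: denom=12−3·12/31=336/31; d'=(-10−3·-212/31)/(336/31)=163/168
back: M3=163/168
back: M2=-212/31−12/31·163/168=-101/14
back: M1=15−1/4·-101/14=941/56
M: M0=0, M1=941/56, M2=-101/14, M3=163/168, M4=0
seg 0: a=1, c=M0/2=0, d=(M1−M0)/(6·1)=941/336, b=Δ0−h0·(2M0+M1)/6=-2285/336
seg 1: a=-3, c=M1/2=941/112, d=(M2−M1)/(6·1)=-1345/336, b=Δ1−h1·(2M1+M2)/6=269/168
seg 2: a=3, c=M2/2=-101/28, d=(M3−M2)/(6·3)=1375/3024, b=Δ2−h2·(2M2+M3)/6=307/48
seg 3: a=2, c=M3/2=163/336, d=(M4−M3)/(6·3)=-163/3024, b=Δ3−h3·(2M3+M4)/6=-499/168
t_q=1/4 → seg 0, τ=1/4; S=1+-2285/336·τ+0·τ²+941/336·τ³=-4705/7168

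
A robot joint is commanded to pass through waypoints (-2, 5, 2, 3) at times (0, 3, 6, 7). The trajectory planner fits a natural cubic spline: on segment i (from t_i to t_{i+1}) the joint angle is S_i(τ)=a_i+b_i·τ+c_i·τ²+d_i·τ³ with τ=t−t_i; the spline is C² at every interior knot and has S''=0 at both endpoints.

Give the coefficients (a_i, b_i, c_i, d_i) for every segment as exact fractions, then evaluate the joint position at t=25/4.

Δ: Δ0=7/3, Δ1=-1, Δ2=1
row 1: diag=12, rhs=-20; c'=1/4, d'=-5/3
row 2: denom=8−3·1/4=29/4; d'=(12−3·-5/3)/(29/4)=68/29
back: M2=68/29
back: M1=-5/3−1/4·68/29=-196/87
M: M0=0, M1=-196/87, M2=68/29, M3=0
seg 0: a=-2, c=M0/2=0, d=(M1−M0)/(6·3)=-98/783, b=Δ0−h0·(2M0+M1)/6=301/87
seg 1: a=5, c=M1/2=-98/87, d=(M2−M1)/(6·3)=200/783, b=Δ1−h1·(2M1+M2)/6=7/87
seg 2: a=2, c=M2/2=34/29, d=(M3−M2)/(6·1)=-34/87, b=Δ2−h2·(2M2+M3)/6=19/87
t_q=25/4 → seg 2, τ=1/4; S=2+19/87·τ+34/29·τ²+-34/87·τ³=1969/928

  seg 0: a=-2 b=301/87 c=0 d=-98/783
  seg 1: a=5 b=7/87 c=-98/87 d=200/783
  seg 2: a=2 b=19/87 c=34/29 d=-34/87
S(25/4) = 1969/928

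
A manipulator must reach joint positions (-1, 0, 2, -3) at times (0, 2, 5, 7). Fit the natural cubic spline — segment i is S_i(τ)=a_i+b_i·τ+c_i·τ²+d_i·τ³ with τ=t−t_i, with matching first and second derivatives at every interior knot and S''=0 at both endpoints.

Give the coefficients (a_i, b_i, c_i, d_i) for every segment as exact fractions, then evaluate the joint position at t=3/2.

  seg 0: a=-1 b=139/546 c=0 d=67/1092
  seg 1: a=0 b=541/546 c=67/182 d=-10/63
  seg 2: a=2 b=-593/546 c=-193/182 d=193/1092
S(3/2) = -171/416

Δ: Δ0=1/2, Δ1=2/3, Δ2=-5/2
row 1: diag=10, rhs=1; c'=3/10, d'=1/10
row 2: denom=10−3·3/10=91/10; d'=(-19−3·1/10)/(91/10)=-193/91
back: M2=-193/91
back: M1=1/10−3/10·-193/91=67/91
M: M0=0, M1=67/91, M2=-193/91, M3=0
seg 0: a=-1, c=M0/2=0, d=(M1−M0)/(6·2)=67/1092, b=Δ0−h0·(2M0+M1)/6=139/546
seg 1: a=0, c=M1/2=67/182, d=(M2−M1)/(6·3)=-10/63, b=Δ1−h1·(2M1+M2)/6=541/546
seg 2: a=2, c=M2/2=-193/182, d=(M3−M2)/(6·2)=193/1092, b=Δ2−h2·(2M2+M3)/6=-593/546
t_q=3/2 → seg 0, τ=3/2; S=-1+139/546·τ+0·τ²+67/1092·τ³=-171/416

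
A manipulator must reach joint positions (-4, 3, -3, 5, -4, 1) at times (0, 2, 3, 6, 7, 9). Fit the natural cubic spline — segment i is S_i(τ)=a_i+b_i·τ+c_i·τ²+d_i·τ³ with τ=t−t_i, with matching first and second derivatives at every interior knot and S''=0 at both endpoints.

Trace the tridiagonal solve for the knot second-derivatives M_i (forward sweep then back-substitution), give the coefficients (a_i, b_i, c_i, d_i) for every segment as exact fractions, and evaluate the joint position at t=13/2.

Δ: Δ0=7/2, Δ1=-6, Δ2=8/3, Δ3=-9, Δ4=5/2
row 1: diag=6, rhs=-57; c'=1/6, d'=-19/2
row 2: denom=8−1·1/6=47/6; d'=(52−1·-19/2)/(47/6)=369/47
row 3: denom=8−3·18/47=322/47; d'=(-70−3·369/47)/(322/47)=-4397/322
row 4: denom=6−1·47/322=1885/322; d'=(69−1·-4397/322)/(1885/322)=5323/377
back: M4=5323/377
back: M3=-4397/322−47/322·5323/377=-5925/377
back: M2=369/47−18/47·-5925/377=5229/377
back: M1=-19/2−1/6·5229/377=-4453/377
M: M0=0, M1=-4453/377, M2=5229/377, M3=-5925/377, M4=5323/377, M5=0
seg 0: a=-4, c=M0/2=0, d=(M1−M0)/(6·2)=-4453/4524, b=Δ0−h0·(2M0+M1)/6=16823/2262
seg 1: a=3, c=M1/2=-4453/754, d=(M2−M1)/(6·1)=4841/1131, b=Δ1−h1·(2M1+M2)/6=-9895/2262
seg 2: a=-3, c=M2/2=5229/754, d=(M3−M2)/(6·3)=-143/87, b=Δ2−h2·(2M2+M3)/6=-7567/2262
seg 3: a=5, c=M3/2=-5925/754, d=(M4−M3)/(6·1)=5624/1131, b=Δ3−h3·(2M3+M4)/6=-13831/2262
seg 4: a=-4, c=M4/2=5323/754, d=(M5−M4)/(6·2)=-5323/4524, b=Δ4−h4·(2M4+M5)/6=-15637/2262
t_q=13/2 → seg 3, τ=1/2; S=5+-13831/2262·τ+-5925/754·τ²+5624/1131·τ³=1809/3016

  seg 0: a=-4 b=16823/2262 c=0 d=-4453/4524
  seg 1: a=3 b=-9895/2262 c=-4453/754 d=4841/1131
  seg 2: a=-3 b=-7567/2262 c=5229/754 d=-143/87
  seg 3: a=5 b=-13831/2262 c=-5925/754 d=5624/1131
  seg 4: a=-4 b=-15637/2262 c=5323/754 d=-5323/4524
S(13/2) = 1809/3016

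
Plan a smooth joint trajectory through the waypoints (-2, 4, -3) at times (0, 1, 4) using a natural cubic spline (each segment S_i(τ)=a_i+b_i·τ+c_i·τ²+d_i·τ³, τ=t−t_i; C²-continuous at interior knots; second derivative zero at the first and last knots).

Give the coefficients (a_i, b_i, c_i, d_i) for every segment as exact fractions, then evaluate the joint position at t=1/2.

Δ: Δ0=6, Δ1=-7/3
row 1: diag=8, rhs=-50; c'=3/8, d'=-25/4
back: M1=-25/4
M: M0=0, M1=-25/4, M2=0
seg 0: a=-2, c=M0/2=0, d=(M1−M0)/(6·1)=-25/24, b=Δ0−h0·(2M0+M1)/6=169/24
seg 1: a=4, c=M1/2=-25/8, d=(M2−M1)/(6·3)=25/72, b=Δ1−h1·(2M1+M2)/6=47/12
t_q=1/2 → seg 0, τ=1/2; S=-2+169/24·τ+0·τ²+-25/24·τ³=89/64

  seg 0: a=-2 b=169/24 c=0 d=-25/24
  seg 1: a=4 b=47/12 c=-25/8 d=25/72
S(1/2) = 89/64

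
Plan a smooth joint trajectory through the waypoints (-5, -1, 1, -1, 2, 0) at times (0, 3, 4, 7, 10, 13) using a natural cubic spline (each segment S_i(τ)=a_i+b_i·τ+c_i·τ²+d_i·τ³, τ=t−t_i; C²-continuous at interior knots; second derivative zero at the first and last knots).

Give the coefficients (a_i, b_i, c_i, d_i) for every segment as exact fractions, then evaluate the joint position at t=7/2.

Δ: Δ0=4/3, Δ1=2, Δ2=-2/3, Δ3=1, Δ4=-2/3
row 1: diag=8, rhs=4; c'=1/8, d'=1/2
row 2: denom=8−1·1/8=63/8; d'=(-16−1·1/2)/(63/8)=-44/21
row 3: denom=12−3·8/21=76/7; d'=(10−3·-44/21)/(76/7)=3/2
row 4: denom=12−3·21/76=849/76; d'=(-10−3·3/2)/(849/76)=-1102/849
back: M4=-1102/849
back: M3=3/2−21/76·-1102/849=526/283
back: M2=-44/21−8/21·526/283=-2380/849
back: M1=1/2−1/8·-2380/849=722/849
M: M0=0, M1=722/849, M2=-2380/849, M3=526/283, M4=-1102/849, M5=0
seg 0: a=-5, c=M0/2=0, d=(M1−M0)/(6·3)=361/7641, b=Δ0−h0·(2M0+M1)/6=257/283
seg 1: a=-1, c=M1/2=361/849, d=(M2−M1)/(6·1)=-517/849, b=Δ1−h1·(2M1+M2)/6=618/283
seg 2: a=1, c=M2/2=-1190/849, d=(M3−M2)/(6·3)=1979/7641, b=Δ2−h2·(2M2+M3)/6=1025/849
seg 3: a=-1, c=M3/2=263/283, d=(M4−M3)/(6·3)=-1340/7641, b=Δ3−h3·(2M3+M4)/6=-178/849
seg 4: a=2, c=M4/2=-551/849, d=(M5−M4)/(6·3)=551/7641, b=Δ4−h4·(2M4+M5)/6=536/849
t_q=7/2 → seg 1, τ=1/2; S=-1+618/283·τ+361/849·τ²+-517/849·τ³=829/6792

  seg 0: a=-5 b=257/283 c=0 d=361/7641
  seg 1: a=-1 b=618/283 c=361/849 d=-517/849
  seg 2: a=1 b=1025/849 c=-1190/849 d=1979/7641
  seg 3: a=-1 b=-178/849 c=263/283 d=-1340/7641
  seg 4: a=2 b=536/849 c=-551/849 d=551/7641
S(7/2) = 829/6792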